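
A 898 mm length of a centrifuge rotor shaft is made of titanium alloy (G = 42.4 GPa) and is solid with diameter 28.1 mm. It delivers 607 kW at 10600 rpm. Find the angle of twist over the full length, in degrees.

ω = 2π·10600/60 = 1110 rad/s, so T = P/ω = 607×10³ / 1110 = 546.8 N·m.
J = πd⁴/32 = π(0.0281)⁴/32 = 6.121×10^-8 m⁴.
θ = T·L/(G·J) = 546.8 × 0.898 / (42.4×10⁹ × 6.121×10^-8) = 0.1892 rad.

10.8°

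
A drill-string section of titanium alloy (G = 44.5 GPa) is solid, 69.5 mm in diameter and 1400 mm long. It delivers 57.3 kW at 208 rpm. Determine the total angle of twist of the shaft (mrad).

ω = 2π·208/60 = 21.78 rad/s, so T = P/ω = 57.3×10³ / 21.78 = 2631 N·m.
J = πd⁴/32 = π(0.0695)⁴/32 = 2.291×10^-6 m⁴.
θ = T·L/(G·J) = 2631 × 1.40 / (44.5×10⁹ × 2.291×10^-6) = 0.03613 rad.

36.1 mrad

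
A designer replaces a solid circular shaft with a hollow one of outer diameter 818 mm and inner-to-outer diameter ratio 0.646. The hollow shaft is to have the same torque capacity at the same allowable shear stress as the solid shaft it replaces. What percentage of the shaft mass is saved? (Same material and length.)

33.8 %

Equal τ_max and T ⇒ the solid shaft needs d_s³ = d_o³(1−k⁴), so d_s = 818·(1−0.646⁴)^(1/3) = 767.5 mm.
Area ratio A_h/A_s = d_o²(1−k²)/d_s² = (1−k²)/(1−k⁴)^(2/3) = 0.6620.
Mass saving = 1 − 0.6620 = 33.8 %.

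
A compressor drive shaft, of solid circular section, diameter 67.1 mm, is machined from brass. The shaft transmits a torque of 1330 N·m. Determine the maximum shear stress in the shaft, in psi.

J = πd⁴/32 = π(0.0671)⁴/32 = 1.990×10^-6 m⁴.
τ_max = T·r/J = 1330 × 0.0335 / 1.990×10^-6 = 2.242×10^7 Pa.

3250 psi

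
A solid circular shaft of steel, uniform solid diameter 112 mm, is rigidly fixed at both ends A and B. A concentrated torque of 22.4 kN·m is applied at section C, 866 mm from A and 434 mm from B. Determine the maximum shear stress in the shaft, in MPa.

54.1 MPa

With uniform GJ and both ends fixed, compatibility θ_AC = θ_CB gives T_A·a = T_B·b, together with T_A + T_B = T₀.
T_A = T₀·b/(a+b) = 22400·434/1300 = 7478 N·m; T_B = 14920 N·m.
τ in each portion: τ_AC = 2.71×10^7 Pa, τ_CB = 5.41×10^7 Pa; maximum is in CB.
τ_max = T_CB·r/J = 14920·0.0560/1.54×10^-5 = 5.409×10^7 Pa.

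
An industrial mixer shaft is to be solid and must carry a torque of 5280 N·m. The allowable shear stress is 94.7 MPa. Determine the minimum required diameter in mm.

65.7 mm

For a solid shaft τ_max = 16T/(πd³), so d = (16T/(π τ_allow))^(1/3) = (16·5280/(π·9.47×10^7))^(1/3) = 0.06573 m.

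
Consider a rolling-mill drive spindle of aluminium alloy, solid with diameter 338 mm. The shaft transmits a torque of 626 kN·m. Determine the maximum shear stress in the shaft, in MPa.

82.6 MPa

J = πd⁴/32 = π(0.338)⁴/32 = 1.281×10^-3 m⁴.
τ_max = T·r/J = 626000 × 0.169 / 1.281×10^-3 = 8.256×10^7 Pa.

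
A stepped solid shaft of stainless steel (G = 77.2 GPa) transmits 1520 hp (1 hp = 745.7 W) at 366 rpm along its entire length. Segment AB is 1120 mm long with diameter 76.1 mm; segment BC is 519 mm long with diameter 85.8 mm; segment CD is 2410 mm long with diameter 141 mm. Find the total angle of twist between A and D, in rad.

ω = 2π·366/60 = 38.33 rad/s, so T = P/ω = 1520×745.7 / 38.33 = 29570 N·m.
J_AB = π(0.0761)⁴/32 = 3.29×10^-6 m⁴; J_BC = π(0.0858)⁴/32 = 5.32×10^-6 m⁴; J_CD = π(0.141)⁴/32 = 3.88×10^-5 m⁴.
θ = (T/G)·Σ L_i/J_i = (29570/77.2×10⁹)·(1.12/3.29×10^-6 + 0.519/5.32×10^-6 + 2.41/3.88×10^-5) = 0.1915 rad.

0.191 rad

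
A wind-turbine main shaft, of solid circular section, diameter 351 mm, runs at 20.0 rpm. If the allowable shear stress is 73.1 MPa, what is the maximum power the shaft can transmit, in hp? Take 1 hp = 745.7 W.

1740 hp

J = πd⁴/32 = π(0.351)⁴/32 = 1.490×10^-3 m⁴.
T_max = τ_allow·J/r = 7.31×10^7 × 1.490×10^-3 / 0.175 = 620700 N·m.
ω = 2π·20.0/60 = 2.094 rad/s, so P_max = T_max·ω = 1.300×10^6 W.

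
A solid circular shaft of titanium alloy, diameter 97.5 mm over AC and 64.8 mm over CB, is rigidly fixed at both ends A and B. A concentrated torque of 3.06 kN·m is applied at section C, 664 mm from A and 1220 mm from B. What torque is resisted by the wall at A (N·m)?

Compatibility: T_A·a/J_AC = T_B·b/J_CB with T_A + T_B = T₀.
J_AC = 8.87×10^-6 m⁴, J_CB = 1.73×10^-6 m⁴, so T_A = T₀·(J_AC/a)/((J_AC/a)+(J_CB/b)) = 2766 N·m, T_B = 293.8 N·m.

2770 N·m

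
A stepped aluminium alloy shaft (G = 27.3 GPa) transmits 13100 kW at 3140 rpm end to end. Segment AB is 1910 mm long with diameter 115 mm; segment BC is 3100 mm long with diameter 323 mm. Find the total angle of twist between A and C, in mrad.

167 mrad

ω = 2π·3140/60 = 328.8 rad/s, so T = P/ω = 13100×10³ / 328.8 = 39840 N·m.
J_AB = π(0.115)⁴/32 = 1.72×10^-5 m⁴; J_BC = π(0.323)⁴/32 = 1.07×10^-3 m⁴.
θ = (T/G)·Σ L_i/J_i = (39840/27.3×10⁹)·(1.91/1.72×10^-5 + 3.10/1.07×10^-3) = 0.1666 rad.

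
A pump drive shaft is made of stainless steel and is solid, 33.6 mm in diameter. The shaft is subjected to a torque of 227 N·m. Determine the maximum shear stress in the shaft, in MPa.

30.5 MPa

J = πd⁴/32 = π(0.0336)⁴/32 = 1.251×10^-7 m⁴.
τ_max = T·r/J = 227.0 × 0.0168 / 1.251×10^-7 = 3.048×10^7 Pa.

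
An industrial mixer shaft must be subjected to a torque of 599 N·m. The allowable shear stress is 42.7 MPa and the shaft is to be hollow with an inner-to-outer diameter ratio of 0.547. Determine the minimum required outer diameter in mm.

42.8 mm

For a hollow shaft with d_i/d_o = 0.547: τ_max = 16T/(π d_o³ (1−k⁴)), so d_o = [16T/(π τ_allow (1−k⁴))]^(1/3) = [16·599.0/(π·4.27×10^7·0.9105)]^(1/3) = 0.04281 m.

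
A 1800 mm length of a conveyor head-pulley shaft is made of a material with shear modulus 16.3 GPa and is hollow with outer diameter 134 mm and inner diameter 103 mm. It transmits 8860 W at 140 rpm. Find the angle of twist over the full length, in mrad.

ω = 2π·140/60 = 14.66 rad/s, so T = P/ω = 8860 / 14.66 = 604.3 N·m.
J = π(d_o⁴ − d_i⁴)/32 = π(0.134⁴ − 0.103⁴)/32 = 2.060×10^-5 m⁴.
θ = T·L/(G·J) = 604.3 × 1.80 / (16.3×10⁹ × 2.060×10^-5) = 3.239×10^-3 rad.

3.24 mrad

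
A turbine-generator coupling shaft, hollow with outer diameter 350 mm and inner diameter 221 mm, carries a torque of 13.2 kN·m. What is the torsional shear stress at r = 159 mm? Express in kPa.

J = π(d_o⁴ − d_i⁴)/32 = π(0.350⁴ − 0.221⁴)/32 = 1.239×10^-3 m⁴.
Shear stress varies linearly with radius: τ = T·r/J = 13200 × 0.159 / 1.239×10^-3 = 1.694×10^6 Pa.

1690 kPa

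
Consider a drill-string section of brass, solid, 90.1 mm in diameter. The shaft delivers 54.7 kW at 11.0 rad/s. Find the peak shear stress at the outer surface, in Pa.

ω = 11.0 rad/s, so T = P/ω = 54.7×10³ / 11.00 = 4973 N·m.
J = πd⁴/32 = π(0.0901)⁴/32 = 6.470×10^-6 m⁴.
τ_max = T·r/J = 4973 × 0.0450 / 6.470×10^-6 = 3.463×10^7 Pa.

3.46e7 Pa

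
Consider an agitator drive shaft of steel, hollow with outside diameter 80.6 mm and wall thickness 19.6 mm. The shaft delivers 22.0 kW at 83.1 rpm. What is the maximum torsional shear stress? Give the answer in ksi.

3.83 ksi

ω = 2π·83.1/60 = 8.702 rad/s, so T = P/ω = 22.0×10³ / 8.702 = 2528 N·m.
J = π(d_o⁴ − d_i⁴)/32 = π(0.0806⁴ − 0.0414⁴)/32 = 3.855×10^-6 m⁴.
τ_max = T·r/J = 2528 × 0.0403 / 3.855×10^-6 = 2.643×10^7 Pa.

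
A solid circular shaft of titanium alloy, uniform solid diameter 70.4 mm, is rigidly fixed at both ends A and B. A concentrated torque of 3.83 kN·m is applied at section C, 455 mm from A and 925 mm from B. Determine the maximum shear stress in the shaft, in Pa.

3.75e7 Pa

With uniform GJ and both ends fixed, compatibility θ_AC = θ_CB gives T_A·a = T_B·b, together with T_A + T_B = T₀.
T_A = T₀·b/(a+b) = 3830·925/1380 = 2567 N·m; T_B = 1263 N·m.
τ in each portion: τ_AC = 3.75×10^7 Pa, τ_CB = 1.84×10^7 Pa; maximum is in AC.
τ_max = T_AC·r/J = 2567·0.0352/2.41×10^-6 = 3.747×10^7 Pa.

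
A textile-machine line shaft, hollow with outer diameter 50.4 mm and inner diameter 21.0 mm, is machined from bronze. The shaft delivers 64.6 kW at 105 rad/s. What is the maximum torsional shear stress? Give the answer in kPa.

ω = 105 rad/s, so T = P/ω = 64.6×10³ / 105.0 = 615.2 N·m.
J = π(d_o⁴ − d_i⁴)/32 = π(0.0504⁴ − 0.0210⁴)/32 = 6.144×10^-7 m⁴.
τ_max = T·r/J = 615.2 × 0.0252 / 6.144×10^-7 = 2.524×10^7 Pa.

25200 kPa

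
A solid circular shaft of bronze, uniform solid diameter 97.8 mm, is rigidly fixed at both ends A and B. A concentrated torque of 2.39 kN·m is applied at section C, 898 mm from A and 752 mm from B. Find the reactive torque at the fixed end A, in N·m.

With uniform GJ and both ends fixed, compatibility θ_AC = θ_CB gives T_A·a = T_B·b, together with T_A + T_B = T₀.
T_A = T₀·b/(a+b) = 2390·752/1650 = 1089 N·m; T_B = 1301 N·m.

1090 N·m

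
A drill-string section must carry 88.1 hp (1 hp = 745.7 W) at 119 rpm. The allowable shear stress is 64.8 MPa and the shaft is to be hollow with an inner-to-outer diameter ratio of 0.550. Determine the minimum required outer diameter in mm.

77.0 mm

ω = 2π·119/60 = 12.46 rad/s, so T = P/ω = 88.1×745.7 / 12.46 = 5272 N·m.
For a hollow shaft with d_i/d_o = 0.550: τ_max = 16T/(π d_o³ (1−k⁴)), so d_o = [16T/(π τ_allow (1−k⁴))]^(1/3) = [16·5272/(π·6.48×10^7·0.9085)]^(1/3) = 0.07697 m.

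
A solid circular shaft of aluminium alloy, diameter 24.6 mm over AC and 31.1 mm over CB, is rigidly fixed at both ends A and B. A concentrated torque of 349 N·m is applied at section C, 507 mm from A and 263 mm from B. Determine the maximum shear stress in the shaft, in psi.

Compatibility: T_A·a/J_AC = T_B·b/J_CB with T_A + T_B = T₀.
J_AC = 3.60×10^-8 m⁴, J_CB = 9.18×10^-8 m⁴, so T_A = T₀·(J_AC/a)/((J_AC/a)+(J_CB/b)) = 58.91 N·m, T_B = 290.1 N·m.
τ in each portion: τ_AC = 2.02×10^7 Pa, τ_CB = 4.91×10^7 Pa; maximum is in CB.
τ_max = T_CB·r/J = 290.1·0.0156/9.18×10^-8 = 4.912×10^7 Pa.

7120 psi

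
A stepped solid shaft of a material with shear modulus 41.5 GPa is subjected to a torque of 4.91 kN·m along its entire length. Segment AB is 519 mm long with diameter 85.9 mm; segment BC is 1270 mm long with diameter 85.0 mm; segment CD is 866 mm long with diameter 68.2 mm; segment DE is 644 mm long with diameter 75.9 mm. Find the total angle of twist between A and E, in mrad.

J_AB = π(0.0859)⁴/32 = 5.35×10^-6 m⁴; J_BC = π(0.0850)⁴/32 = 5.12×10^-6 m⁴; J_CD = π(0.0682)⁴/32 = 2.12×10^-6 m⁴; J_DE = π(0.0759)⁴/32 = 3.26×10^-6 m⁴.
θ = (T/G)·Σ L_i/J_i = (4910/41.5×10⁹)·(0.519/5.35×10^-6 + 1.27/5.12×10^-6 + 0.866/2.12×10^-6 + 0.644/3.26×10^-6) = 0.1124 rad.

112 mrad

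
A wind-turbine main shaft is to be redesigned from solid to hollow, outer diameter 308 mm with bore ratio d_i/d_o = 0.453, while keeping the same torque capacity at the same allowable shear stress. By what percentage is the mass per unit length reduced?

Equal τ_max and T ⇒ the solid shaft needs d_s³ = d_o³(1−k⁴), so d_s = 308·(1−0.453⁴)^(1/3) = 303.6 mm.
Area ratio A_h/A_s = d_o²(1−k²)/d_s² = (1−k²)/(1−k⁴)^(2/3) = 0.8179.
Mass saving = 1 − 0.8179 = 18.2 %.

18.2 %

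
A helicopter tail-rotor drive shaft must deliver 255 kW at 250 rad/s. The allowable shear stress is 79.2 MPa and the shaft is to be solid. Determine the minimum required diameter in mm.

40.3 mm

ω = 250 rad/s, so T = P/ω = 255×10³ / 250.0 = 1020 N·m.
For a solid shaft τ_max = 16T/(πd³), so d = (16T/(π τ_allow))^(1/3) = (16·1020/(π·7.92×10^7))^(1/3) = 0.04033 m.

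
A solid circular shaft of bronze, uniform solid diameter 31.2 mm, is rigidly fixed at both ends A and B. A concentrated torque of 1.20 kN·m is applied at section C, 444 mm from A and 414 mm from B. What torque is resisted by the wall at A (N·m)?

579 N·m

With uniform GJ and both ends fixed, compatibility θ_AC = θ_CB gives T_A·a = T_B·b, together with T_A + T_B = T₀.
T_A = T₀·b/(a+b) = 1200·414/858.0 = 579.0 N·m; T_B = 621.0 N·m.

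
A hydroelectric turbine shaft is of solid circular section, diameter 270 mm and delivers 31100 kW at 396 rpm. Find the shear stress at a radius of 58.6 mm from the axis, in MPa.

84.2 MPa

ω = 2π·396/60 = 41.47 rad/s, so T = P/ω = 31100×10³ / 41.47 = 750000 N·m.
J = πd⁴/32 = π(0.270)⁴/32 = 5.217×10^-4 m⁴.
Shear stress varies linearly with radius: τ = T·r/J = 750000 × 0.0586 / 5.217×10^-4 = 8.423×10^7 Pa.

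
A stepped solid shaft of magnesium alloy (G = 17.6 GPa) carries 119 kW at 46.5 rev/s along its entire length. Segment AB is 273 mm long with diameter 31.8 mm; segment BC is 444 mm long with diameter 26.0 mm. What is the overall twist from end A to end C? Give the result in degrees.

16.7°

ω = 2π·46.5 = 292.2 rad/s, so T = P/ω = 119×10³ / 292.2 = 407.3 N·m.
J_AB = π(0.0318)⁴/32 = 1.00×10^-7 m⁴; J_BC = π(0.0260)⁴/32 = 4.49×10^-8 m⁴.
θ = (T/G)·Σ L_i/J_i = (407.3/17.6×10⁹)·(0.273/1.00×10^-7 + 0.444/4.49×10^-8) = 0.2920 rad.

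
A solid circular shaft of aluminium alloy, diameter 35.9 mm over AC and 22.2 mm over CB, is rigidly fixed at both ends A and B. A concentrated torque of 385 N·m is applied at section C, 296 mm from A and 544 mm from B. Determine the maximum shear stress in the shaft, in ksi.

5.69 ksi

Compatibility: T_A·a/J_AC = T_B·b/J_CB with T_A + T_B = T₀.
J_AC = 1.63×10^-7 m⁴, J_CB = 2.38×10^-8 m⁴, so T_A = T₀·(J_AC/a)/((J_AC/a)+(J_CB/b)) = 356.6 N·m, T_B = 28.38 N·m.
τ in each portion: τ_AC = 3.93×10^7 Pa, τ_CB = 1.32×10^7 Pa; maximum is in AC.
τ_max = T_AC·r/J = 356.6·0.0180/1.63×10^-7 = 3.926×10^7 Pa.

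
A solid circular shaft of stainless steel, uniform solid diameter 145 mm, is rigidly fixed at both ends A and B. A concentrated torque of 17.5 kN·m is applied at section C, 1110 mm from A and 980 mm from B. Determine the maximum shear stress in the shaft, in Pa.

With uniform GJ and both ends fixed, compatibility θ_AC = θ_CB gives T_A·a = T_B·b, together with T_A + T_B = T₀.
T_A = T₀·b/(a+b) = 17500·980/2090 = 8206 N·m; T_B = 9294 N·m.
τ in each portion: τ_AC = 1.37×10^7 Pa, τ_CB = 1.55×10^7 Pa; maximum is in CB.
τ_max = T_CB·r/J = 9294·0.0725/4.34×10^-5 = 1.553×10^7 Pa.

1.55e7 Pa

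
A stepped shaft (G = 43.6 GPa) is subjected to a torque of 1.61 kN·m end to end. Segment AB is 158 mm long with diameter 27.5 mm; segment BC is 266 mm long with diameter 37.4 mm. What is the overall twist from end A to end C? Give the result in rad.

0.155 rad

J_AB = π(0.0275)⁴/32 = 5.61×10^-8 m⁴; J_BC = π(0.0374)⁴/32 = 1.92×10^-7 m⁴.
θ = (T/G)·Σ L_i/J_i = (1610/43.6×10⁹)·(0.158/5.61×10^-8 + 0.266/1.92×10^-7) = 0.1550 rad.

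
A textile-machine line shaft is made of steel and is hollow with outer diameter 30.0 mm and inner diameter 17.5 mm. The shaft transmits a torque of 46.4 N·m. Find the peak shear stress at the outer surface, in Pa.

J = π(d_o⁴ − d_i⁴)/32 = π(0.0300⁴ − 0.0175⁴)/32 = 7.031×10^-8 m⁴.
τ_max = T·r/J = 46.40 × 0.0150 / 7.031×10^-8 = 9.898×10^6 Pa.

9.90e6 Pa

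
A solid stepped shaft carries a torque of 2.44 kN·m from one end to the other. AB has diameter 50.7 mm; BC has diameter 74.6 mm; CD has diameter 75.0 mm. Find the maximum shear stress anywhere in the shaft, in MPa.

95.4 MPa

Under the same torque, τ_max = 16T/(πd³) is largest where d is smallest — segment AB (d = 50.7 mm).
τ_max = 16·2440/(π·(0.0507)³) = 9.535×10^7 Pa.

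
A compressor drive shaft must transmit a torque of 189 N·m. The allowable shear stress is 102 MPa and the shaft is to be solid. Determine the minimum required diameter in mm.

21.1 mm

For a solid shaft τ_max = 16T/(πd³), so d = (16T/(π τ_allow))^(1/3) = (16·189.0/(π·1.02×10^8))^(1/3) = 0.02113 m.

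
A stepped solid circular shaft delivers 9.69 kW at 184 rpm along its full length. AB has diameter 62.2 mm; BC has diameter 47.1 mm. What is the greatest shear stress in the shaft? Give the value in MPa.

ω = 2π·184/60 = 19.27 rad/s, so T = P/ω = 9.69×10³ / 19.27 = 502.9 N·m.
Under the same torque, τ_max = 16T/(πd³) is largest where d is smallest — segment BC (d = 47.1 mm).
τ_max = 16·502.9/(π·(0.0471)³) = 2.451×10^7 Pa.

24.5 MPa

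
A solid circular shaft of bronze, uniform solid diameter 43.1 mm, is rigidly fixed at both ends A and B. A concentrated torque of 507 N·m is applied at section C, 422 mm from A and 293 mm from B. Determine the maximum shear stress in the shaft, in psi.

2760 psi

With uniform GJ and both ends fixed, compatibility θ_AC = θ_CB gives T_A·a = T_B·b, together with T_A + T_B = T₀.
T_A = T₀·b/(a+b) = 507.0·293/715.0 = 207.8 N·m; T_B = 299.2 N·m.
τ in each portion: τ_AC = 1.32×10^7 Pa, τ_CB = 1.90×10^7 Pa; maximum is in CB.
τ_max = T_CB·r/J = 299.2·0.0215/3.39×10^-7 = 1.903×10^7 Pa.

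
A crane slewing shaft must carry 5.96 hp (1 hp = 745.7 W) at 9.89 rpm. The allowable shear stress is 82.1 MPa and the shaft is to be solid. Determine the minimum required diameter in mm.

64.3 mm

ω = 2π·9.89/60 = 1.036 rad/s, so T = P/ω = 5.96×745.7 / 1.036 = 4291 N·m.
For a solid shaft τ_max = 16T/(πd³), so d = (16T/(π τ_allow))^(1/3) = (16·4291/(π·8.21×10^7))^(1/3) = 0.06433 m.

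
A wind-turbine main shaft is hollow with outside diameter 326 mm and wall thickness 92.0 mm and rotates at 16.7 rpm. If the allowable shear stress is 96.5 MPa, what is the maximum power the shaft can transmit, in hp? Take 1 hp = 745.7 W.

J = π(d_o⁴ − d_i⁴)/32 = π(0.326⁴ − 0.142⁴)/32 = 1.069×10^-3 m⁴.
T_max = τ_allow·J/r = 9.65×10^7 × 1.069×10^-3 / 0.163 = 632800 N·m.
ω = 2π·16.7/60 = 1.749 rad/s, so P_max = T_max·ω = 1.107×10^6 W.

1480 hp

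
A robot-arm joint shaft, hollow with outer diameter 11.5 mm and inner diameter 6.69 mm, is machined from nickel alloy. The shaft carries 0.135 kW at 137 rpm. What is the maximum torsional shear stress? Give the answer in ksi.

ω = 2π·137/60 = 14.35 rad/s, so T = P/ω = 0.135×10³ / 14.35 = 9.410 N·m.
J = π(d_o⁴ − d_i⁴)/32 = π(0.0115⁴ − 0.00669⁴)/32 = 1.520×10^-9 m⁴.
τ_max = T·r/J = 9.410 × 0.00575 / 1.520×10^-9 = 3.559×10^7 Pa.

5.16 ksi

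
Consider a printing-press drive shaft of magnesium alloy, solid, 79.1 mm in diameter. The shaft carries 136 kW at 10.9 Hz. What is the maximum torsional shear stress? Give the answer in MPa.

20.4 MPa

ω = 2π·10.9 = 68.49 rad/s, so T = P/ω = 136×10³ / 68.49 = 1986 N·m.
J = πd⁴/32 = π(0.0791)⁴/32 = 3.843×10^-6 m⁴.
τ_max = T·r/J = 1986 × 0.0395 / 3.843×10^-6 = 2.043×10^7 Pa.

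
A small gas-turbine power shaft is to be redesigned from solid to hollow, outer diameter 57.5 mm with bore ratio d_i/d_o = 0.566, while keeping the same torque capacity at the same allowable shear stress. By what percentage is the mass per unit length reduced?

26.9 %

Equal τ_max and T ⇒ the solid shaft needs d_s³ = d_o³(1−k⁴), so d_s = 57.5·(1−0.566⁴)^(1/3) = 55.46 mm.
Area ratio A_h/A_s = d_o²(1−k²)/d_s² = (1−k²)/(1−k⁴)^(2/3) = 0.7305.
Mass saving = 1 − 0.7305 = 26.9 %.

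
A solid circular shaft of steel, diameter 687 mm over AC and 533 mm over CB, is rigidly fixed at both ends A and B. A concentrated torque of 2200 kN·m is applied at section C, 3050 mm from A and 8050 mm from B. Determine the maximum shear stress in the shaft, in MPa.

Compatibility: T_A·a/J_AC = T_B·b/J_CB with T_A + T_B = T₀.
J_AC = 0.0219 m⁴, J_CB = 7.92×10^-3 m⁴, so T_A = T₀·(J_AC/a)/((J_AC/a)+(J_CB/b)) = 1.934e6 N·m, T_B = 265500 N·m.
τ in each portion: τ_AC = 3.04×10^7 Pa, τ_CB = 8.93×10^6 Pa; maximum is in AC.
τ_max = T_AC·r/J = 1.934e6·0.344/0.0219 = 3.038×10^7 Pa.

30.4 MPa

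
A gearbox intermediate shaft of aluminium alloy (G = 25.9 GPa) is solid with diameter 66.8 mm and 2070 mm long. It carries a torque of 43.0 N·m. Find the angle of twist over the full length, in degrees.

J = πd⁴/32 = π(0.0668)⁴/32 = 1.955×10^-6 m⁴.
θ = T·L/(G·J) = 43.00 × 2.07 / (25.9×10⁹ × 1.955×10^-6) = 1.758×10^-3 rad.

0.101°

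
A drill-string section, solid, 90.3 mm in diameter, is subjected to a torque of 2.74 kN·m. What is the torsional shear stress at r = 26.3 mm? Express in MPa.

J = πd⁴/32 = π(0.0903)⁴/32 = 6.528×10^-6 m⁴.
Shear stress varies linearly with radius: τ = T·r/J = 2740 × 0.0263 / 6.528×10^-6 = 1.104×10^7 Pa.

11.0 MPa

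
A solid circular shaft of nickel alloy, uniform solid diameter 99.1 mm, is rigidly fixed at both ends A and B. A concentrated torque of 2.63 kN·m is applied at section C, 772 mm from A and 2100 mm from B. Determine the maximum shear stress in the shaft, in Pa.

1.01e7 Pa

With uniform GJ and both ends fixed, compatibility θ_AC = θ_CB gives T_A·a = T_B·b, together with T_A + T_B = T₀.
T_A = T₀·b/(a+b) = 2630·2100/2872 = 1923 N·m; T_B = 706.9 N·m.
τ in each portion: τ_AC = 1.01×10^7 Pa, τ_CB = 3.70×10^6 Pa; maximum is in AC.
τ_max = T_AC·r/J = 1923·0.0495/9.47×10^-6 = 1.006×10^7 Pa.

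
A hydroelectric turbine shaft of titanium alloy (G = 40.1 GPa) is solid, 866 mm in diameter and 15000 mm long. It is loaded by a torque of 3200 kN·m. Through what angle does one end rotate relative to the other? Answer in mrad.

J = πd⁴/32 = π(0.866)⁴/32 = 0.05522 m⁴.
θ = T·L/(G·J) = 3.200e6 × 15.0 / (40.1×10⁹ × 0.05522) = 0.02168 rad.

21.7 mrad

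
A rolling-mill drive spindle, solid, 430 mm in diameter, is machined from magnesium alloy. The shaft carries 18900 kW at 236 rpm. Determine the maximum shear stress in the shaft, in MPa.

49.0 MPa

ω = 2π·236/60 = 24.71 rad/s, so T = P/ω = 18900×10³ / 24.71 = 764800 N·m.
J = πd⁴/32 = π(0.430)⁴/32 = 3.356×10^-3 m⁴.
τ_max = T·r/J = 764800 × 0.215 / 3.356×10^-3 = 4.899×10^7 Pa.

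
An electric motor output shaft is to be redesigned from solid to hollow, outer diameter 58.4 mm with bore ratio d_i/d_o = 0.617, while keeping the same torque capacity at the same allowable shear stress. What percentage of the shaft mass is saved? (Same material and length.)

31.3 %

Equal τ_max and T ⇒ the solid shaft needs d_s³ = d_o³(1−k⁴), so d_s = 58.4·(1−0.617⁴)^(1/3) = 55.43 mm.
Area ratio A_h/A_s = d_o²(1−k²)/d_s² = (1−k²)/(1−k⁴)^(2/3) = 0.6874.
Mass saving = 1 − 0.6874 = 31.3 %.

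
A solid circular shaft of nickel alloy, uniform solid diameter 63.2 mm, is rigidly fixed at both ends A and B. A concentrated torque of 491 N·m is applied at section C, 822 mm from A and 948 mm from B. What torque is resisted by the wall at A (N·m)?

263 N·m

With uniform GJ and both ends fixed, compatibility θ_AC = θ_CB gives T_A·a = T_B·b, together with T_A + T_B = T₀.
T_A = T₀·b/(a+b) = 491.0·948/1770 = 263.0 N·m; T_B = 228.0 N·m.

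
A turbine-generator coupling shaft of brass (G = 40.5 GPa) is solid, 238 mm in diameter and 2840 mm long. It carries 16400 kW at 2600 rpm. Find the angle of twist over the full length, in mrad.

13.4 mrad

ω = 2π·2600/60 = 272.3 rad/s, so T = P/ω = 16400×10³ / 272.3 = 60230 N·m.
J = πd⁴/32 = π(0.238)⁴/32 = 3.150×10^-4 m⁴.
θ = T·L/(G·J) = 60230 × 2.84 / (40.5×10⁹ × 3.150×10^-4) = 0.01341 rad.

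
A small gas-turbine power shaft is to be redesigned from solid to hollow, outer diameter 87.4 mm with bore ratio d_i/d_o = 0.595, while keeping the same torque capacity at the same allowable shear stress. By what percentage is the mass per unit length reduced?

29.4 %

Equal τ_max and T ⇒ the solid shaft needs d_s³ = d_o³(1−k⁴), so d_s = 87.4·(1−0.595⁴)^(1/3) = 83.58 mm.
Area ratio A_h/A_s = d_o²(1−k²)/d_s² = (1−k²)/(1−k⁴)^(2/3) = 0.7063.
Mass saving = 1 − 0.7063 = 29.4 %.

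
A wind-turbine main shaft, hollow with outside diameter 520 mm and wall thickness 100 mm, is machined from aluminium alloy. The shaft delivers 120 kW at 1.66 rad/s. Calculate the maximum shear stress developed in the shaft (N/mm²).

3.06 N/mm²

ω = 1.66 rad/s, so T = P/ω = 120×10³ / 1.660 = 72290 N·m.
J = π(d_o⁴ − d_i⁴)/32 = π(0.520⁴ − 0.320⁴)/32 = 6.149×10^-3 m⁴.
τ_max = T·r/J = 72290 × 0.260 / 6.149×10^-3 = 3.057×10^6 Pa.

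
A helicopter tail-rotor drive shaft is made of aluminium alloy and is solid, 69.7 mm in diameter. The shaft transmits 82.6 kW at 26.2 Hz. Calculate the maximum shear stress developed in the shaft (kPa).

7550 kPa

ω = 2π·26.2 = 164.6 rad/s, so T = P/ω = 82.6×10³ / 164.6 = 501.8 N·m.
J = πd⁴/32 = π(0.0697)⁴/32 = 2.317×10^-6 m⁴.
τ_max = T·r/J = 501.8 × 0.0348 / 2.317×10^-6 = 7.547×10^6 Pa.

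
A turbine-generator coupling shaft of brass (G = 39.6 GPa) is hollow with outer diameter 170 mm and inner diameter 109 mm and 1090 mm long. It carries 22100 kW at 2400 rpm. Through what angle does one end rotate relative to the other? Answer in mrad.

ω = 2π·2400/60 = 251.3 rad/s, so T = P/ω = 22100×10³ / 251.3 = 87930 N·m.
J = π(d_o⁴ − d_i⁴)/32 = π(0.170⁴ − 0.109⁴)/32 = 6.814×10^-5 m⁴.
θ = T·L/(G·J) = 87930 × 1.09 / (39.6×10⁹ × 6.814×10^-5) = 0.03552 rad.

35.5 mrad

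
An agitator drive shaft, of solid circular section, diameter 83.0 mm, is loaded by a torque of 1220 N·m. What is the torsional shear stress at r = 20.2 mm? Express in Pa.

5.29e6 Pa

J = πd⁴/32 = π(0.0830)⁴/32 = 4.659×10^-6 m⁴.
Shear stress varies linearly with radius: τ = T·r/J = 1220 × 0.0202 / 4.659×10^-6 = 5.289×10^6 Pa.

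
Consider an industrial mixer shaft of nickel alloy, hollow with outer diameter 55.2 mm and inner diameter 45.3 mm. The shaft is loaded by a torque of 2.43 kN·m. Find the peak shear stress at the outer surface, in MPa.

135 MPa

J = π(d_o⁴ − d_i⁴)/32 = π(0.0552⁴ − 0.0453⁴)/32 = 4.981×10^-7 m⁴.
τ_max = T·r/J = 2430 × 0.0276 / 4.981×10^-7 = 1.347×10^8 Pa.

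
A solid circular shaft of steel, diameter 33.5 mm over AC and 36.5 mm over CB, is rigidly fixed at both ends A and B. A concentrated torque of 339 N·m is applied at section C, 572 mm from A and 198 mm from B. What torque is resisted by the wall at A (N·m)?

Compatibility: T_A·a/J_AC = T_B·b/J_CB with T_A + T_B = T₀.
J_AC = 1.24×10^-7 m⁴, J_CB = 1.74×10^-7 m⁴, so T_A = T₀·(J_AC/a)/((J_AC/a)+(J_CB/b)) = 66.85 N·m, T_B = 272.2 N·m.

66.8 N·m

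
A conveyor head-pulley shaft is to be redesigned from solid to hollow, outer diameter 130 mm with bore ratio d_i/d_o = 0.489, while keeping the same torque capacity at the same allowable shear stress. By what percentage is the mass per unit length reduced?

Equal τ_max and T ⇒ the solid shaft needs d_s³ = d_o³(1−k⁴), so d_s = 130·(1−0.489⁴)^(1/3) = 127.5 mm.
Area ratio A_h/A_s = d_o²(1−k²)/d_s² = (1−k²)/(1−k⁴)^(2/3) = 0.7913.
Mass saving = 1 − 0.7913 = 20.9 %.

20.9 %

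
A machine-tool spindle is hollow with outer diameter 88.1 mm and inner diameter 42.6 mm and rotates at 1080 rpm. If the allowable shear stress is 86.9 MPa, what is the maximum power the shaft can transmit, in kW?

J = π(d_o⁴ − d_i⁴)/32 = π(0.0881⁴ − 0.0426⁴)/32 = 5.591×10^-6 m⁴.
T_max = τ_allow·J/r = 8.69×10^7 × 5.591×10^-6 / 0.0440 = 11030 N·m.
ω = 2π·1080/60 = 113.1 rad/s, so P_max = T_max·ω = 1.247×10^6 W.

1250 kW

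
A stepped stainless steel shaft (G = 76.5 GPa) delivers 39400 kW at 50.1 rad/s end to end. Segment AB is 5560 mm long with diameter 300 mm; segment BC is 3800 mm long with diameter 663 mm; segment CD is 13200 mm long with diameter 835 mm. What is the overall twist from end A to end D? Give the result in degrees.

4.40°

ω = 50.1 rad/s, so T = P/ω = 39400×10³ / 50.10 = 786400 N·m.
J_AB = π(0.300)⁴/32 = 7.95×10^-4 m⁴; J_BC = π(0.663)⁴/32 = 0.0190 m⁴; J_CD = π(0.835)⁴/32 = 0.0477 m⁴.
θ = (T/G)·Σ L_i/J_i = (786400/76.5×10⁹)·(5.56/7.95×10^-4 + 3.80/0.0190 + 13.2/0.0477) = 0.07678 rad.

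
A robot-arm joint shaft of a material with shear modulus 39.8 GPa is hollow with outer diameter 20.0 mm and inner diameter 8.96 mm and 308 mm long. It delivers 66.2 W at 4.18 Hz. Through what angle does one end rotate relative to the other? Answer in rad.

ω = 2π·4.18 = 26.26 rad/s, so T = P/ω = 66.2 / 26.26 = 2.521 N·m.
J = π(d_o⁴ − d_i⁴)/32 = π(0.0200⁴ − 0.00896⁴)/32 = 1.508×10^-8 m⁴.
θ = T·L/(G·J) = 2.521 × 0.308 / (39.8×10⁹ × 1.508×10^-8) = 1.294×10^-3 rad.

0.00129 rad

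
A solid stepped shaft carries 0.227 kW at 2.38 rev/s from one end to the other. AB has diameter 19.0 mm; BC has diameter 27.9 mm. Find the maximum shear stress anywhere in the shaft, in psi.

ω = 2π·2.38 = 14.95 rad/s, so T = P/ω = 0.227×10³ / 14.95 = 15.18 N·m.
Under the same torque, τ_max = 16T/(πd³) is largest where d is smallest — segment AB (d = 19.0 mm).
τ_max = 16·15.18/(π·(0.0190)³) = 1.127×10^7 Pa.

1630 psi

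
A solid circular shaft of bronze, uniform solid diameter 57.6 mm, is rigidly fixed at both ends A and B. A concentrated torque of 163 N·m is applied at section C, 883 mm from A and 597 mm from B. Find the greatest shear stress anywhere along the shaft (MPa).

2.59 MPa

With uniform GJ and both ends fixed, compatibility θ_AC = θ_CB gives T_A·a = T_B·b, together with T_A + T_B = T₀.
T_A = T₀·b/(a+b) = 163.0·597/1480 = 65.75 N·m; T_B = 97.25 N·m.
τ in each portion: τ_AC = 1.75×10^6 Pa, τ_CB = 2.59×10^6 Pa; maximum is in CB.
τ_max = T_CB·r/J = 97.25·0.0288/1.08×10^-6 = 2.592×10^6 Pa.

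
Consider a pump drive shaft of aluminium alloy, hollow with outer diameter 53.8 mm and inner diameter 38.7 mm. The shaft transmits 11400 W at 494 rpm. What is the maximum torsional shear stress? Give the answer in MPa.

ω = 2π·494/60 = 51.73 rad/s, so T = P/ω = 11400 / 51.73 = 220.4 N·m.
J = π(d_o⁴ − d_i⁴)/32 = π(0.0538⁴ − 0.0387⁴)/32 = 6.023×10^-7 m⁴.
τ_max = T·r/J = 220.4 × 0.0269 / 6.023×10^-7 = 9.843×10^6 Pa.

9.84 MPa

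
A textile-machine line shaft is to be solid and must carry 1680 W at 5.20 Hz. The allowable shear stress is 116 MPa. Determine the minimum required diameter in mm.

ω = 2π·5.20 = 32.67 rad/s, so T = P/ω = 1680 / 32.67 = 51.42 N·m.
For a solid shaft τ_max = 16T/(πd³), so d = (16T/(π τ_allow))^(1/3) = (16·51.42/(π·1.16×10^8))^(1/3) = 0.01312 m.

13.1 mm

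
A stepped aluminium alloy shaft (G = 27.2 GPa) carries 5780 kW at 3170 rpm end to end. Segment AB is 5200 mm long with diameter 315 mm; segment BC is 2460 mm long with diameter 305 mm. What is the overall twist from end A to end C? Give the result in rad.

0.00530 rad

ω = 2π·3170/60 = 332.0 rad/s, so T = P/ω = 5780×10³ / 332.0 = 17410 N·m.
J_AB = π(0.315)⁴/32 = 9.67×10^-4 m⁴; J_BC = π(0.305)⁴/32 = 8.50×10^-4 m⁴.
θ = (T/G)·Σ L_i/J_i = (17410/27.2×10⁹)·(5.20/9.67×10^-4 + 2.46/8.50×10^-4) = 5.297×10^-3 rad.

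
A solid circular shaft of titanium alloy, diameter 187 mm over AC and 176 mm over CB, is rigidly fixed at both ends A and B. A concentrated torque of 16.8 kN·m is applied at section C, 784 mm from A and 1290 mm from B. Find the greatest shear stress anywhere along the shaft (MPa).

Compatibility: T_A·a/J_AC = T_B·b/J_CB with T_A + T_B = T₀.
J_AC = 1.20×10^-4 m⁴, J_CB = 9.42×10^-5 m⁴, so T_A = T₀·(J_AC/a)/((J_AC/a)+(J_CB/b)) = 11380 N·m, T_B = 5425 N·m.
τ in each portion: τ_AC = 8.86×10^6 Pa, τ_CB = 5.07×10^6 Pa; maximum is in AC.
τ_max = T_AC·r/J = 11380·0.0935/1.20×10^-4 = 8.859×10^6 Pa.

8.86 MPa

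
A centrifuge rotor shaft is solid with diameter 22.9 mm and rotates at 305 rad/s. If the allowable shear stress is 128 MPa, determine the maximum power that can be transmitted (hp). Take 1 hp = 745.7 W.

123 hp

J = πd⁴/32 = π(0.0229)⁴/32 = 2.700×10^-8 m⁴.
T_max = τ_allow·J/r = 1.28×10^8 × 2.700×10^-8 / 0.0115 = 301.8 N·m.
ω = 305 rad/s, so P_max = T_max·ω = 9.205×10^4 W.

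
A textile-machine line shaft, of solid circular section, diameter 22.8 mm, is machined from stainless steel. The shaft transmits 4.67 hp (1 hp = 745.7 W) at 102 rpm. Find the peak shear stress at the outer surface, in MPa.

140 MPa

ω = 2π·102/60 = 10.68 rad/s, so T = P/ω = 4.67×745.7 / 10.68 = 326.0 N·m.
J = πd⁴/32 = π(0.0228)⁴/32 = 2.653×10^-8 m⁴.
τ_max = T·r/J = 326.0 × 0.0114 / 2.653×10^-8 = 1.401×10^8 Pa.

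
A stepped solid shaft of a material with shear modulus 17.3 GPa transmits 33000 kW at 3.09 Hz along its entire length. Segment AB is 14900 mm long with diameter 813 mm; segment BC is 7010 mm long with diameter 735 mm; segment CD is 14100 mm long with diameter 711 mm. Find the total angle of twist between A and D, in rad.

0.113 rad

ω = 2π·3.09 = 19.42 rad/s, so T = P/ω = 33000×10³ / 19.42 = 1.700e6 N·m.
J_AB = π(0.813)⁴/32 = 0.0429 m⁴; J_BC = π(0.735)⁴/32 = 0.0287 m⁴; J_CD = π(0.711)⁴/32 = 0.0251 m⁴.
θ = (T/G)·Σ L_i/J_i = (1.700e6/17.3×10⁹)·(14.9/0.0429 + 7.01/0.0287 + 14.1/0.0251) = 0.1134 rad.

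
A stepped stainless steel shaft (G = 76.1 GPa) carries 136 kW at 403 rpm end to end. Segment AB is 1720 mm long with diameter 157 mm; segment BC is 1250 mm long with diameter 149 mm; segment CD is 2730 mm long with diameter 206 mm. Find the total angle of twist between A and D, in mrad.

ω = 2π·403/60 = 42.20 rad/s, so T = P/ω = 136×10³ / 42.20 = 3223 N·m.
J_AB = π(0.157)⁴/32 = 5.96×10^-5 m⁴; J_BC = π(0.149)⁴/32 = 4.84×10^-5 m⁴; J_CD = π(0.206)⁴/32 = 1.77×10^-4 m⁴.
θ = (T/G)·Σ L_i/J_i = (3223/76.1×10⁹)·(1.72/5.96×10^-5 + 1.25/4.84×10^-5 + 2.73/1.77×10^-4) = 2.969×10^-3 rad.

2.97 mrad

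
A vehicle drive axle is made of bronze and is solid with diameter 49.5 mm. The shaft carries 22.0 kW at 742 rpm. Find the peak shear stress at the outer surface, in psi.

ω = 2π·742/60 = 77.70 rad/s, so T = P/ω = 22.0×10³ / 77.70 = 283.1 N·m.
J = πd⁴/32 = π(0.0495)⁴/32 = 5.894×10^-7 m⁴.
τ_max = T·r/J = 283.1 × 0.0248 / 5.894×10^-7 = 1.189×10^7 Pa.

1720 psi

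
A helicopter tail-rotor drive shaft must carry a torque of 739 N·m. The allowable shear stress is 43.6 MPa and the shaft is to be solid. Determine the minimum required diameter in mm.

For a solid shaft τ_max = 16T/(πd³), so d = (16T/(π τ_allow))^(1/3) = (16·739.0/(π·4.36×10^7))^(1/3) = 0.04420 m.

44.2 mm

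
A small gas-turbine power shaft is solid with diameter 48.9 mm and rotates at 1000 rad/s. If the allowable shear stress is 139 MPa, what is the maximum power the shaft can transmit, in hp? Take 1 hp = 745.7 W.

J = πd⁴/32 = π(0.0489)⁴/32 = 5.614×10^-7 m⁴.
T_max = τ_allow·J/r = 1.39×10^8 × 5.614×10^-7 / 0.0244 = 3191 N·m.
ω = 1000 rad/s, so P_max = T_max·ω = 3.191×10^6 W.

4280 hp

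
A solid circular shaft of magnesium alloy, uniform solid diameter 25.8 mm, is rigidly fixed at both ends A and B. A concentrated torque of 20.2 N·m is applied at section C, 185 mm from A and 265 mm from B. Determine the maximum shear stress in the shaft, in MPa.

With uniform GJ and both ends fixed, compatibility θ_AC = θ_CB gives T_A·a = T_B·b, together with T_A + T_B = T₀.
T_A = T₀·b/(a+b) = 20.20·265/450.0 = 11.90 N·m; T_B = 8.304 N·m.
τ in each portion: τ_AC = 3.53×10^6 Pa, τ_CB = 2.46×10^6 Pa; maximum is in AC.
τ_max = T_AC·r/J = 11.90·0.0129/4.35×10^-8 = 3.528×10^6 Pa.

3.53 MPa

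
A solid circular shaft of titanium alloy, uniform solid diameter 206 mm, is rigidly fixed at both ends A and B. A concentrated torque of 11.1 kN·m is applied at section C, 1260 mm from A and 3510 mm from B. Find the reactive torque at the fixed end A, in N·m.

8170 N·m

With uniform GJ and both ends fixed, compatibility θ_AC = θ_CB gives T_A·a = T_B·b, together with T_A + T_B = T₀.
T_A = T₀·b/(a+b) = 11100·3510/4770 = 8168 N·m; T_B = 2932 N·m.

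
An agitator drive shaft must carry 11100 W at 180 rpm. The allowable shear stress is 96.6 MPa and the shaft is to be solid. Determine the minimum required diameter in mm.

ω = 2π·180/60 = 18.85 rad/s, so T = P/ω = 11100 / 18.85 = 588.9 N·m.
For a solid shaft τ_max = 16T/(πd³), so d = (16T/(π τ_allow))^(1/3) = (16·588.9/(π·9.66×10^7))^(1/3) = 0.03143 m.

31.4 mm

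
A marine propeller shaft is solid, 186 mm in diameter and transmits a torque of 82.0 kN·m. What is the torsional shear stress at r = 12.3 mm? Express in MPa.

8.58 MPa

J = πd⁴/32 = π(0.186)⁴/32 = 1.175×10^-4 m⁴.
Shear stress varies linearly with radius: τ = T·r/J = 82000 × 0.0123 / 1.175×10^-4 = 8.584×10^6 Pa.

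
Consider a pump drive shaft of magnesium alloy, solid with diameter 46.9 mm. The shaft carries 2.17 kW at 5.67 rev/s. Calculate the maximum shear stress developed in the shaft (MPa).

ω = 2π·5.67 = 35.63 rad/s, so T = P/ω = 2.17×10³ / 35.63 = 60.91 N·m.
J = πd⁴/32 = π(0.0469)⁴/32 = 4.750×10^-7 m⁴.
τ_max = T·r/J = 60.91 × 0.0234 / 4.750×10^-7 = 3.007×10^6 Pa.

3.01 MPa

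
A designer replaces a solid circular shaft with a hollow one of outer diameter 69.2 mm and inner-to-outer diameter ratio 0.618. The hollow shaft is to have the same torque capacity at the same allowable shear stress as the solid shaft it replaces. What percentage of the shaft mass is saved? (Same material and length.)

31.3 %

Equal τ_max and T ⇒ the solid shaft needs d_s³ = d_o³(1−k⁴), so d_s = 69.2·(1−0.618⁴)^(1/3) = 65.66 mm.
Area ratio A_h/A_s = d_o²(1−k²)/d_s² = (1−k²)/(1−k⁴)^(2/3) = 0.6866.
Mass saving = 1 − 0.6866 = 31.3 %.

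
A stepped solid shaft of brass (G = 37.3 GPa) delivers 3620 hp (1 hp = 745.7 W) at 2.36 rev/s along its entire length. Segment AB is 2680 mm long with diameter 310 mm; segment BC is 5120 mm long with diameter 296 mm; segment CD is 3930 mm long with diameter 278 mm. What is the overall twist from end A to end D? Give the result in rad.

0.0803 rad

ω = 2π·2.36 = 14.83 rad/s, so T = P/ω = 3620×745.7 / 14.83 = 182000 N·m.
J_AB = π(0.310)⁴/32 = 9.07×10^-4 m⁴; J_BC = π(0.296)⁴/32 = 7.54×10^-4 m⁴; J_CD = π(0.278)⁴/32 = 5.86×10^-4 m⁴.
θ = (T/G)·Σ L_i/J_i = (182000/37.3×10⁹)·(2.68/9.07×10^-4 + 5.12/7.54×10^-4 + 3.93/5.86×10^-4) = 0.08029 rad.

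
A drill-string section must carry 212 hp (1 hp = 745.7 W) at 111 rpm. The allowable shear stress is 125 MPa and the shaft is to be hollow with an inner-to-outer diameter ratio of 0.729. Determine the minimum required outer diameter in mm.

91.7 mm

ω = 2π·111/60 = 11.62 rad/s, so T = P/ω = 212×745.7 / 11.62 = 13600 N·m.
For a hollow shaft with d_i/d_o = 0.729: τ_max = 16T/(π d_o³ (1−k⁴)), so d_o = [16T/(π τ_allow (1−k⁴))]^(1/3) = [16·13600/(π·1.25×10^8·0.7176)]^(1/3) = 0.09174 m.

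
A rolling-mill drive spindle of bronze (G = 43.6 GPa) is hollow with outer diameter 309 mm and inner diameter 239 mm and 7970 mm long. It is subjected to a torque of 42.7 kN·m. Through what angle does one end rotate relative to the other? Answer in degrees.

0.778°

J = π(d_o⁴ − d_i⁴)/32 = π(0.309⁴ − 0.239⁴)/32 = 5.747×10^-4 m⁴.
θ = T·L/(G·J) = 42700 × 7.97 / (43.6×10⁹ × 5.747×10^-4) = 0.01358 rad.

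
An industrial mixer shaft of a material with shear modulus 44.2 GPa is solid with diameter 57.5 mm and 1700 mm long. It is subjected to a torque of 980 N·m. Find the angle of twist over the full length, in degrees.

2.01°

J = πd⁴/32 = π(0.0575)⁴/32 = 1.073×10^-6 m⁴.
θ = T·L/(G·J) = 980.0 × 1.70 / (44.2×10⁹ × 1.073×10^-6) = 0.03512 rad.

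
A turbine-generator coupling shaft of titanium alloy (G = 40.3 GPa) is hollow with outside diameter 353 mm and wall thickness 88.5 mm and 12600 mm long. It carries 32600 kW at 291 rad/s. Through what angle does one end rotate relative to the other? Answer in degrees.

ω = 291 rad/s, so T = P/ω = 32600×10³ / 291.0 = 112000 N·m.
J = π(d_o⁴ − d_i⁴)/32 = π(0.353⁴ − 0.176⁴)/32 = 1.430×10^-3 m⁴.
θ = T·L/(G·J) = 112000 × 12.6 / (40.3×10⁹ × 1.430×10^-3) = 0.02449 rad.

1.40°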